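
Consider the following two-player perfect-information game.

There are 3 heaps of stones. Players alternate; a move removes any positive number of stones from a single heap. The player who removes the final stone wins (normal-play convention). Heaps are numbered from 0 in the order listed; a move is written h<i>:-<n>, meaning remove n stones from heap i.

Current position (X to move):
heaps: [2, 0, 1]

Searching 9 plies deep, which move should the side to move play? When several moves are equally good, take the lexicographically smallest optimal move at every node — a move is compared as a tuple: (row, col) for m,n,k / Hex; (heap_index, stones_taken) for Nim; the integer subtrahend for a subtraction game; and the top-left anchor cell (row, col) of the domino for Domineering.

X's best at [(2,0,1)]: h0:-1

[(2,0,1)] X move#1: h0:-1:+1/(1,0,1)*, h0:-2:-1/(0,0,1), h2:-1:-1/(2,0,0)
[(1,0,1)] O move#2: h0:-1:-1/(0,0,1)*, h2:-1:-1/(1,0,0)
[(0,0,1)] X move#3: h2:-1:+1/(0,0,0)*
[(0,0,0)] end (terminal -1, O#4); searched (2,0,1) to 9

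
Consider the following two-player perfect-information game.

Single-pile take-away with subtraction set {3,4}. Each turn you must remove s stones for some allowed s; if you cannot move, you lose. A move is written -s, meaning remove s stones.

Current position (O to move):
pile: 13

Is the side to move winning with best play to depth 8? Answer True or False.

O winning at [13]: True

[13] O move#1: -3:-1/10, -4:+1/9*
[9] X move#2: -3:-1/6*, -4:-1/5
[6] O move#3: -3:-1/3, -4:+1/2*
[2] end (terminal -1, X#4); searched 13 to 8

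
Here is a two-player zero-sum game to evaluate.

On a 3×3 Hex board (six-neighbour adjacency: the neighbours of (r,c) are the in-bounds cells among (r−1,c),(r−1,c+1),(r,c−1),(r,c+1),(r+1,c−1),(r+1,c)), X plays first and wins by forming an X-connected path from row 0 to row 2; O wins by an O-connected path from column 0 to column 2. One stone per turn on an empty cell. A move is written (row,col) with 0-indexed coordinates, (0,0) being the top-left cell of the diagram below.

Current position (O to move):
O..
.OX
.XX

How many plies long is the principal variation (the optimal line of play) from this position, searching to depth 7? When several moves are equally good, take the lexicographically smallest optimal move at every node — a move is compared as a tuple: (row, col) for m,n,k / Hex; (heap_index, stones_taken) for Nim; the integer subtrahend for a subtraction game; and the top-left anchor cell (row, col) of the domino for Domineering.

[O../.OX/.XX] O move#1: (0,1):-1/OO./.OX/.XX, (0,2):+1/O.O/.OX/.XX*, (1,0):-1/O../OOX/.XX, (2,0):-1/O../.OX/OXX
[O.O/.OX/.XX] X move#2: (0,1):-1/OXO/.OX/.XX*, (1,0):-1/O.O/XOX/.XX, (2,0):-1/O.O/.OX/XXX
[OXO/.OX/.XX] O move#3: (1,0):+1/OXO/OOX/.XX*, (2,0):+1/OXO/.OX/OXX
[OXO/OOX/.XX] end (terminal -1, X#4); searched O../.OX/.XX to 7

PV length from [O../.OX/.XX]: 3 plies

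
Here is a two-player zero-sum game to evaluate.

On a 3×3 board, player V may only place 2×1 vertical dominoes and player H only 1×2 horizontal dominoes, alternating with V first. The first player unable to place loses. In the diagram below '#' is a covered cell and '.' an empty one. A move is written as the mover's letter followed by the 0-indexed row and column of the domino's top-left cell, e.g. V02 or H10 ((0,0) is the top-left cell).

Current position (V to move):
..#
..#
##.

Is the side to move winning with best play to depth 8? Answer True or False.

V winning at [..#/..#/##.]: True

[..#/..#/##.] V move#1: V00:+1/#.#/#.#/##.*, V01:+1/.##/.##/##.
[#.#/#.#/##.] end (terminal -1, H#2); searched ..#/..#/##. to 8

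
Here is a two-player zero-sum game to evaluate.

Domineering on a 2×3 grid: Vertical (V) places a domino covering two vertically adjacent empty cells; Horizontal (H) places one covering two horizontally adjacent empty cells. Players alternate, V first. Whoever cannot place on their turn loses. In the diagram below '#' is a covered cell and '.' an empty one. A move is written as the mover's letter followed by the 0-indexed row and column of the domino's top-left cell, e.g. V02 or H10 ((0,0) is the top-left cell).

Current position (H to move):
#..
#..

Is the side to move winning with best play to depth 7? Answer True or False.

p1 H@[#../#..]: H01[###/#..]+1* H11[#../###]+1
p2 V@[###/#..] terminal -1; root [#../#..] d7

H winning at [#../#..]: True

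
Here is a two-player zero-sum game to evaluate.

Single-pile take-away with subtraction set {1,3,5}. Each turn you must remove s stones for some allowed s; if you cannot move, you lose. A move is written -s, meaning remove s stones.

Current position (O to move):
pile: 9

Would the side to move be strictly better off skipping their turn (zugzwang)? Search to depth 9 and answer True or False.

zugzwang(9, O) = False

[9] O move#1: -1:+1/8*, -3:+1/6, -5:+1/4
[8] X move#2: -1:-1/7*, -3:-1/5, -5:-1/3
[7] O move#3: -1:+1/6*, -3:+1/4, -5:+1/2
[6] X move#4: -1:-1/5*, -3:-1/3, -5:-1/1
[5] O move#5: -1:+1/4*, -3:+1/2, -5:+1/0
[4] X move#6: -1:-1/3*, -3:-1/1
[3] O move#7: -1:+1/2*, -3:+1/0
[2] X move#8: -1:-1/1*
[1] O move#9: -1:+1/0*
[0] end (terminal -1, X#10); searched 9 to 9
if O skipped the turn, X would face:
~ [9] X move#1: -1:+1/8*, -3:+1/6, -5:+1/4
~ [8] O move#2: -1:-1/7*, -3:-1/5, -5:-1/3
~ [7] X move#3: -1:+1/6*, -3:+1/4, -5:+1/2
~ [6] O move#4: -1:-1/5*, -3:-1/3, -5:-1/1
~ [5] X move#5: -1:+1/4*, -3:+1/2, -5:+1/0
~ [4] O move#6: -1:-1/3*, -3:-1/1
~ [3] X move#7: -1:+1/2*, -3:+1/0
~ [2] O move#8: -1:-1/1*
~ [1] X move#9: -1:+1/0*
~ [0] end (terminal -1, O#10); searched 9 to 9
compare (O): move=+1 vs pass=-1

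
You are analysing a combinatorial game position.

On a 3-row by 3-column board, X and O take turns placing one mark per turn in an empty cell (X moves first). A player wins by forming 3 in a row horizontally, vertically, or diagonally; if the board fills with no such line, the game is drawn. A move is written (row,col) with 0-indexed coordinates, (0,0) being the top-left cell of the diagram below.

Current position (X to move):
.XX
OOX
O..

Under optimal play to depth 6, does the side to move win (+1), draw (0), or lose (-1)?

value(.XX/OOX/O.., X) = +1

p1 X@[.XX/OOX/O..]: (0,0)[XXX/OOX/O..]+1* (2,1)[.XX/OOX/OX.]-1 (2,2)[.XX/OOX/O.X]+1
p2 O@[XXX/OOX/O..] terminal -1; root [.XX/OOX/O..] d6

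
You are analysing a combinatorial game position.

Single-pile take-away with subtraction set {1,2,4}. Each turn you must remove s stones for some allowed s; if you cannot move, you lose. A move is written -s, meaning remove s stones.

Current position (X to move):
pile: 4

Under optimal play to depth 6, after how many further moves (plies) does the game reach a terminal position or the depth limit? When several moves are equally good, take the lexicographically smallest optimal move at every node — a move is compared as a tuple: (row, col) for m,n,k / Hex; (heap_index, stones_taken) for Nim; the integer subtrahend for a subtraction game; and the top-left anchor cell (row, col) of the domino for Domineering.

[4] X move#1: -1:+1/3*, -2:-1/2, -4:+1/0
[3] O move#2: -1:-1/2*, -2:-1/1
[2] X move#3: -1:-1/1, -2:+1/0*
[0] end (terminal -1, O#4); searched 4 to 6

PV length from [4]: 3 plies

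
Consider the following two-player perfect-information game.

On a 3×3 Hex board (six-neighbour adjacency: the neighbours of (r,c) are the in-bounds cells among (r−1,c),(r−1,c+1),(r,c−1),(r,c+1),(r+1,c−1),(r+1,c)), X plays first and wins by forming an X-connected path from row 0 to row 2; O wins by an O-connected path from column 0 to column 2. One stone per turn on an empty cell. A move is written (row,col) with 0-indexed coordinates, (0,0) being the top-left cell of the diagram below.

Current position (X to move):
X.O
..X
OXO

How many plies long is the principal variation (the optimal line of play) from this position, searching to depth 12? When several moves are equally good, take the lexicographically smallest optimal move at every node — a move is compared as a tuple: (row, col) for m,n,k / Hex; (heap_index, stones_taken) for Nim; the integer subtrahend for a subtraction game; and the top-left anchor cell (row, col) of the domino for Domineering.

PV length from [X.O/..X/OXO]: 3 plies

p1 X@[X.O/..X/OXO]: (0,1)[XXO/..X/OXO]-1 (1,0)[X.O/X.X/OXO]-1 (1,1)[X.O/.XX/OXO]+1*
p2 O@[X.O/.XX/OXO]: (0,1)[XOO/.XX/OXO]-1* (1,0)[X.O/OXX/OXO]-1
p3 X@[XOO/.XX/OXO]: (1,0)[XOO/XXX/OXO]+1*
p4 O@[XOO/XXX/OXO] terminal -1; root [X.O/..X/OXO] d12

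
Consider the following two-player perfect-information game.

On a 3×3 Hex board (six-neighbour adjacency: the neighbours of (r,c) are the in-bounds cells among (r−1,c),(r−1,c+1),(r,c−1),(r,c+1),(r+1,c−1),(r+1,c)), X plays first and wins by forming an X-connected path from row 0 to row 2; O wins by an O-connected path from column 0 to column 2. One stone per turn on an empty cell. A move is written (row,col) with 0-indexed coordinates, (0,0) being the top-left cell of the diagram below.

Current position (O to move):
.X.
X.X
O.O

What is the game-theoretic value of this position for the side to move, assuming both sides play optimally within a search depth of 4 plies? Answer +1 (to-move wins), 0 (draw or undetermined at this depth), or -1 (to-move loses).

value(.X./X.X/O.O, O) = +1

[.X./X.X/O.O] O move#1: (0,0):-1/OX./X.X/O.O, (0,2):+1/.XO/X.X/O.O*, (1,1):+1/.X./XOX/O.O, (2,1):+1/.X./X.X/OOO
[.XO/X.X/O.O] X move#2: (0,0):-1/XXO/X.X/O.O*, (1,1):-1/.XO/XXX/O.O, (2,1):-1/.XO/X.X/OXO
[XXO/X.X/O.O] O move#3: (1,1):+1/XXO/XOX/O.O*, (2,1):+1/XXO/X.X/OOO
[XXO/XOX/O.O] end (terminal -1, X#4); searched .X./X.X/O.O to 4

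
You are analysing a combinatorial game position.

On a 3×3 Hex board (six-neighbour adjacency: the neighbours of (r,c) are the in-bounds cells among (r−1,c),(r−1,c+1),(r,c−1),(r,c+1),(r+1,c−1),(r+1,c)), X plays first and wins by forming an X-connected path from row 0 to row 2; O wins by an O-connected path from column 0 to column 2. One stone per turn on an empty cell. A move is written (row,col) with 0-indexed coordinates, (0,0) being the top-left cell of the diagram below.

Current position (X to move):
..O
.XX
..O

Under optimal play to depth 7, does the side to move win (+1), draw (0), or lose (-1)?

value(..O/.XX/..O, X) = +1

[..O/.XX/..O] X move#1: (0,0):+1/X.O/.XX/..O*, (0,1):+1/.XO/.XX/..O, (1,0):+1/..O/XXX/..O, (2,0):-1/..O/.XX/X.O, (2,1):-1/..O/.XX/.XO
[X.O/.XX/..O] O move#2: (0,1):-1/XOO/.XX/..O*, (1,0):-1/X.O/OXX/..O, (2,0):-1/X.O/.XX/O.O, (2,1):-1/X.O/.XX/.OO
[XOO/.XX/..O] X move#3: (1,0):+1/XOO/XXX/..O*, (2,0):-1/XOO/.XX/X.O, (2,1):-1/XOO/.XX/.XO
[XOO/XXX/..O] O move#4: (2,0):-1/XOO/XXX/O.O*, (2,1):-1/XOO/XXX/.OO
[XOO/XXX/O.O] X move#5: (2,1):+1/XOO/XXX/OXO*
[XOO/XXX/OXO] end (terminal -1, O#6); searched ..O/.XX/..O to 7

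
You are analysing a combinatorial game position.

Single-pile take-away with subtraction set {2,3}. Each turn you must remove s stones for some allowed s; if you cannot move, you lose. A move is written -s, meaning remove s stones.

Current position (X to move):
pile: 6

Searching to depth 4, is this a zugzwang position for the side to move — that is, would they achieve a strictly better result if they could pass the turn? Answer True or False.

zugzwang(6, X) = True

p1 X@[6]: -2[4]-1* -3[3]-1
p2 O@[4]: -2[2]-1 -3[1]+1*
p3 X@[1] terminal -1; root [6] d4
if X skipped the turn, O would face:
~ p1 O@[6]: -2[4]-1* -3[3]-1
~ p2 X@[4]: -2[2]-1 -3[1]+1*
~ p3 O@[1] terminal -1; root [6] d4
compare (X): move=-1 vs pass=+1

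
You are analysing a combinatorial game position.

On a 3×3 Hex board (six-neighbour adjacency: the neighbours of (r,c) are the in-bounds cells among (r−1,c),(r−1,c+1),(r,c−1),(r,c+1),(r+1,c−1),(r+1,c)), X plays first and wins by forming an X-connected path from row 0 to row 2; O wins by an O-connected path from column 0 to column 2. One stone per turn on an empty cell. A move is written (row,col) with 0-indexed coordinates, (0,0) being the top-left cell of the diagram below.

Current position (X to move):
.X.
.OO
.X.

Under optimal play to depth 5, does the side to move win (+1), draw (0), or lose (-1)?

[.X./.OO/.X.] X move#1: (0,0):-1/XX./.OO/.X.*, (0,2):-1/.XX/.OO/.X., (1,0):-1/.X./XOO/.X., (2,0):-1/.X./.OO/XX., (2,2):-1/.X./.OO/.XX
[XX./.OO/.X.] O move#2: (0,2):+1/XXO/.OO/.X.*, (1,0):+1/XX./OOO/.X., (2,0):+1/XX./.OO/OX., (2,2):+1/XX./.OO/.XO
[XXO/.OO/.X.] X move#3: (1,0):-1/XXO/XOO/.X.*, (2,0):-1/XXO/.OO/XX., (2,2):-1/XXO/.OO/.XX
[XXO/XOO/.X.] O move#4: (2,0):+1/XXO/XOO/OX.*, (2,2):-1/XXO/XOO/.XO
[XXO/XOO/OX.] end (terminal -1, X#5); searched .X./.OO/.X. to 5

value(.X./.OO/.X., X) = -1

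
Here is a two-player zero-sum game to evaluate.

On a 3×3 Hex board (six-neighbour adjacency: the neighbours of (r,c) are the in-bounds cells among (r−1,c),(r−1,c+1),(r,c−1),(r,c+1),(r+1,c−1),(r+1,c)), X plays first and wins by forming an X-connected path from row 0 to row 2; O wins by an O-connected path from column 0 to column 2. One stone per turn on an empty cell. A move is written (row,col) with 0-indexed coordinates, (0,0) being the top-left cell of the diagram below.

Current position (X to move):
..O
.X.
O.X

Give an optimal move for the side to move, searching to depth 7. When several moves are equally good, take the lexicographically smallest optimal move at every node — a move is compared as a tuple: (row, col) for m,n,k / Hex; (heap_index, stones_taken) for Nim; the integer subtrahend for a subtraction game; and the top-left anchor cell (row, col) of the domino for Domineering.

p1 X@[..O/.X./O.X]: (0,0)[X.O/.X./O.X]+1* (0,1)[.XO/.X./O.X]+1 (1,0)[..O/XX./O.X]+1 (1,2)[..O/.XX/O.X]-1 (2,1)[..O/.X./OXX]-1
p2 O@[X.O/.X./O.X]: (0,1)[XOO/.X./O.X]-1* (1,0)[X.O/OX./O.X]-1 (1,2)[X.O/.XO/O.X]-1 (2,1)[X.O/.X./OOX]-1
p3 X@[XOO/.X./O.X]: (1,0)[XOO/XX./O.X]+1* (1,2)[XOO/.XX/O.X]-1 (2,1)[XOO/.X./OXX]-1
p4 O@[XOO/XX./O.X]: (1,2)[XOO/XXO/O.X]-1* (2,1)[XOO/XX./OOX]-1
p5 X@[XOO/XXO/O.X]: (2,1)[XOO/XXO/OXX]+1*
p6 O@[XOO/XXO/OXX] terminal -1; root [..O/.X./O.X] d7

X's best at [..O/.X./O.X]: (0,0)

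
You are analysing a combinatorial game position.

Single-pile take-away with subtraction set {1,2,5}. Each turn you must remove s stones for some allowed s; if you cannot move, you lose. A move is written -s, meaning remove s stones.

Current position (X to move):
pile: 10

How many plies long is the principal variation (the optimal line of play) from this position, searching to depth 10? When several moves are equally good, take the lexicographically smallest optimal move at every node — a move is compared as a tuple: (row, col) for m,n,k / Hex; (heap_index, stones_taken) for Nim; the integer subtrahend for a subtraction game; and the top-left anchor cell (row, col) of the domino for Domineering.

p1 X@[10]: -1[9]+1* -2[8]-1 -5[5]-1
p2 O@[9]: -1[8]-1* -2[7]-1 -5[4]-1
p3 X@[8]: -1[7]-1 -2[6]+1* -5[3]+1
p4 O@[6]: -1[5]-1* -2[4]-1 -5[1]-1
p5 X@[5]: -1[4]-1 -2[3]+1* -5[0]+1
p6 O@[3]: -1[2]-1* -2[1]-1
p7 X@[2]: -1[1]-1 -2[0]+1*
p8 O@[0] terminal -1; root [10] d10

PV length from [10]: 7 plies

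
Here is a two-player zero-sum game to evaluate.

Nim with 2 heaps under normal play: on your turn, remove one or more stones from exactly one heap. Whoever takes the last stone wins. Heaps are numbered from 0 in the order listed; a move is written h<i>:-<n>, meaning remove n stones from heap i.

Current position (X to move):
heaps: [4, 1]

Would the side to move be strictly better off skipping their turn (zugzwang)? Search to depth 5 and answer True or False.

p1 X@[(4,1)]: h0:-1[(3,1)]-1 h0:-2[(2,1)]-1 h0:-3[(1,1)]+1* h0:-4[(0,1)]-1 h1:-1[(4,0)]-1
p2 O@[(1,1)]: h0:-1[(0,1)]-1* h1:-1[(1,0)]-1
p3 X@[(0,1)]: h1:-1[(0,0)]+1*
p4 O@[(0,0)] terminal -1; root [(4,1)] d5
if X skipped the turn, O would face:
~ p1 O@[(4,1)]: h0:-1[(3,1)]-1 h0:-2[(2,1)]-1 h0:-3[(1,1)]+1* h0:-4[(0,1)]-1 h1:-1[(4,0)]-1
~ p2 X@[(1,1)]: h0:-1[(0,1)]-1* h1:-1[(1,0)]-1
~ p3 O@[(0,1)]: h1:-1[(0,0)]+1*
~ p4 X@[(0,0)] terminal -1; root [(4,1)] d5
compare (X): move=+1 vs pass=-1

zugzwang((4,1), X) = False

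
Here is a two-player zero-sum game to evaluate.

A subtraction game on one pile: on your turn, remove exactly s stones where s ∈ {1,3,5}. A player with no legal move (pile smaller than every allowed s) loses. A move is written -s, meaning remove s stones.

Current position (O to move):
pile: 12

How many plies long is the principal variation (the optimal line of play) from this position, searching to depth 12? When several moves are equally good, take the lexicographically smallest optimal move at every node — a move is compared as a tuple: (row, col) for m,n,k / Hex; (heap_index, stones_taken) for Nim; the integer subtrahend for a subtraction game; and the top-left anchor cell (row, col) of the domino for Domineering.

PV length from [12]: 12 plies

ply 1, O at 12 | -1=-1→11*; -3=-1→9; -5=-1→7
ply 2, X at 11 | -1=+1→10*; -3=+1→8; -5=+1→6
ply 3, O at 10 | -1=-1→9*; -3=-1→7; -5=-1→5
ply 4, X at 9 | -1=+1→8*; -3=+1→6; -5=+1→4
ply 5, O at 8 | -1=-1→7*; -3=-1→5; -5=-1→3
ply 6, X at 7 | -1=+1→6*; -3=+1→4; -5=+1→2
ply 7, O at 6 | -1=-1→5*; -3=-1→3; -5=-1→1
ply 8, X at 5 | -1=+1→4*; -3=+1→2; -5=+1→0
ply 9, O at 4 | -1=-1→3*; -3=-1→1
ply 10, X at 3 | -1=+1→2*; -3=+1→0
ply 11, O at 2 | -1=-1→1*
ply 12, X at 1 | -1=+1→0*
ply 13: 0 is terminal -1 (O); from 12 depth 12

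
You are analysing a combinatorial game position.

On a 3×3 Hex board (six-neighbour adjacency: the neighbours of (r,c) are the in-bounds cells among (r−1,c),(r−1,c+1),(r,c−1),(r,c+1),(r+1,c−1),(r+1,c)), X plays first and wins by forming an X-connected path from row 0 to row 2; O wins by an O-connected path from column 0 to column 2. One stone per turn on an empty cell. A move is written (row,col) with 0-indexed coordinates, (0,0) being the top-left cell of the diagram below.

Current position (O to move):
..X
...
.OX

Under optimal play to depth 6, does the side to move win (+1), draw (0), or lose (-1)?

[..X/.../.OX] O move#1: (0,0):-1/O.X/.../.OX*, (0,1):-1/.OX/.../.OX, (1,0):-1/..X/O../.OX, (1,1):-1/..X/.O./.OX, (1,2):-1/..X/..O/.OX, (2,0):-1/..X/.../OOX
[O.X/.../.OX] X move#2: (0,1):+1/OXX/.../.OX*, (1,0):+1/O.X/X../.OX, (1,1):+1/O.X/.X./.OX, (1,2):+1/O.X/..X/.OX, (2,0):+1/O.X/.../XOX
[OXX/.../.OX] O move#3: (1,0):-1/OXX/O../.OX*, (1,1):-1/OXX/.O./.OX, (1,2):-1/OXX/..O/.OX, (2,0):-1/OXX/.../OOX
[OXX/O../.OX] X move#4: (1,1):+1/OXX/OX./.OX*, (1,2):+1/OXX/O.X/.OX, (2,0):+1/OXX/O../XOX
[OXX/OX./.OX] O move#5: (1,2):-1/OXX/OXO/.OX*, (2,0):-1/OXX/OX./OOX
[OXX/OXO/.OX] X move#6: (2,0):+1/OXX/OXO/XOX*
[OXX/OXO/XOX] end (terminal -1, O#7); searched ..X/.../.OX to 6

value(..X/.../.OX, O) = -1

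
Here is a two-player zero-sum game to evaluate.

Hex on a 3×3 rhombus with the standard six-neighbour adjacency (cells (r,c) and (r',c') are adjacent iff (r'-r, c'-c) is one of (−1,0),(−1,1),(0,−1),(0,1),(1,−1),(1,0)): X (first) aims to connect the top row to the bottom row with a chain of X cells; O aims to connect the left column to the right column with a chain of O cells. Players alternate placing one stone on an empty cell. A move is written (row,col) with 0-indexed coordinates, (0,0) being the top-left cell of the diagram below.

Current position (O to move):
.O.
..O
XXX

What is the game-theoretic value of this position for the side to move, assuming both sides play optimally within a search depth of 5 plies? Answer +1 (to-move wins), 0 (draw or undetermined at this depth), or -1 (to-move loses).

value(.O./..O/XXX, O) = +1

ply 1, O at .O./..O/XXX | (0,0)=+1→OO./..O/XXX*; (0,2)=+1→.OO/..O/XXX; (1,0)=+1→.O./O.O/XXX; (1,1)=+1→.O./.OO/XXX
ply 2, X at OO./..O/XXX | (0,2)=-1→OOX/..O/XXX*; (1,0)=-1→OO./X.O/XXX; (1,1)=-1→OO./.XO/XXX
ply 3, O at OOX/..O/XXX | (1,0)=-1→OOX/O.O/XXX; (1,1)=+1→OOX/.OO/XXX*
ply 4: OOX/.OO/XXX is terminal -1 (X); from .O./..O/XXX depth 5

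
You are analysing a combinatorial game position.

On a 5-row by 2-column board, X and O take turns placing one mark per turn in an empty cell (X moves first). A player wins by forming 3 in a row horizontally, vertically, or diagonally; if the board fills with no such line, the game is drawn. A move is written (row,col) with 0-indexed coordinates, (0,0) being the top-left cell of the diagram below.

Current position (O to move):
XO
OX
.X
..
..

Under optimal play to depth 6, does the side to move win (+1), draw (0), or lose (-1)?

value(XO/OX/.X/../.., O) = 0

ply 1, O at XO/OX/.X/../.. | (2,0)=-1→XO/OX/OX/../..; (3,0)=-1→XO/OX/.X/O./..; (3,1)=+0→XO/OX/.X/.O/..*; (4,0)=-1→XO/OX/.X/../O.; (4,1)=-1→XO/OX/.X/../.O
ply 2, X at XO/OX/.X/.O/.. | (2,0)=+0→XO/OX/XX/.O/..*; (3,0)=+0→XO/OX/.X/XO/..; (4,0)=+0→XO/OX/.X/.O/X.; (4,1)=+0→XO/OX/.X/.O/.X
ply 3, O at XO/OX/XX/.O/.. | (3,0)=+0→XO/OX/XX/OO/..*; (4,0)=+0→XO/OX/XX/.O/O.; (4,1)=+0→XO/OX/XX/.O/.O
ply 4, X at XO/OX/XX/OO/.. | (4,0)=+0→XO/OX/XX/OO/X.*; (4,1)=+0→XO/OX/XX/OO/.X
ply 5, O at XO/OX/XX/OO/X. | (4,1)=+0→XO/OX/XX/OO/XO*
ply 6: XO/OX/XX/OO/XO is terminal +0 (X); from XO/OX/.X/../.. depth 6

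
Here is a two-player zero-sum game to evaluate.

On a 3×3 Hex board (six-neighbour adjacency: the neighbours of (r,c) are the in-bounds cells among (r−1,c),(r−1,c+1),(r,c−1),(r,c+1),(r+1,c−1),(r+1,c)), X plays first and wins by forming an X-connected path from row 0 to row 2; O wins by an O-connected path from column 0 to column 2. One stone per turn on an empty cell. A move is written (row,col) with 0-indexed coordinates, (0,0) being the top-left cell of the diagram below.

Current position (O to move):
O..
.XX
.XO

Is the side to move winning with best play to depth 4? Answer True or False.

ply 1, O at O../.XX/.XO | (0,1)=-1→OO./.XX/.XO*; (0,2)=-1→O.O/.XX/.XO; (1,0)=-1→O../OXX/.XO; (2,0)=-1→O../.XX/OXO
ply 2, X at OO./.XX/.XO | (0,2)=+1→OOX/.XX/.XO*; (1,0)=-1→OO./XXX/.XO; (2,0)=-1→OO./.XX/XXO
ply 3: OOX/.XX/.XO is terminal -1 (O); from O../.XX/.XO depth 4

O winning at [O../.XX/.XO]: False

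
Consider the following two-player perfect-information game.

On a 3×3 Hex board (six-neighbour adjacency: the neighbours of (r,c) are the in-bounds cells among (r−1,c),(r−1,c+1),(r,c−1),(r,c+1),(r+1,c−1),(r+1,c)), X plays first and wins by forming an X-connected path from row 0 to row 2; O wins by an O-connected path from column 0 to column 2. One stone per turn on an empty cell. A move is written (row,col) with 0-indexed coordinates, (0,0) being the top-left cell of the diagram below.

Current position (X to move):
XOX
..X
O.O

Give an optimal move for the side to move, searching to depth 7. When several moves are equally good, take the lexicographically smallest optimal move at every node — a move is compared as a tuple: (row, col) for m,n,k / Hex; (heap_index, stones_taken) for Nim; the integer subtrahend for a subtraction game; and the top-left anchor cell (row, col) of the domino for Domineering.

X's best at [XOX/..X/O.O]: (2,1)

ply 1, X at XOX/..X/O.O | (1,0)=-1→XOX/X.X/O.O; (1,1)=-1→XOX/.XX/O.O; (2,1)=+1→XOX/..X/OXO*
ply 2: XOX/..X/OXO is terminal -1 (O); from XOX/..X/O.O depth 7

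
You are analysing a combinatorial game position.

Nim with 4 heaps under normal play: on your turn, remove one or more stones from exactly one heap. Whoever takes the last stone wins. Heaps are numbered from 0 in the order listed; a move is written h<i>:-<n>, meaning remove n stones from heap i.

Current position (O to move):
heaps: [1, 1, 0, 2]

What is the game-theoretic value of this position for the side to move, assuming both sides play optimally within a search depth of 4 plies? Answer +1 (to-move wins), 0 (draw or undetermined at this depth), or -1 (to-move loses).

value((1,1,0,2), O) = +1

[(1,1,0,2)] O move#1: h0:-1:-1/(0,1,0,2), h1:-1:-1/(1,0,0,2), h3:-1:-1/(1,1,0,1), h3:-2:+1/(1,1,0,0)*
[(1,1,0,0)] X move#2: h0:-1:-1/(0,1,0,0)*, h1:-1:-1/(1,0,0,0)
[(0,1,0,0)] O move#3: h1:-1:+1/(0,0,0,0)*
[(0,0,0,0)] end (terminal -1, X#4); searched (1,1,0,2) to 4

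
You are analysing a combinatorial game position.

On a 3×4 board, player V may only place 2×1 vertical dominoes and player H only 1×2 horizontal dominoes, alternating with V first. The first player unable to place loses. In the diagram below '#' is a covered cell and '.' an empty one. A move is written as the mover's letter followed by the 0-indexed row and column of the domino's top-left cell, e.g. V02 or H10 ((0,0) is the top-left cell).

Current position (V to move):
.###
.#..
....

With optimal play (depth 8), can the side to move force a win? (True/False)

V winning at [.###/.#../....]: True

p1 V@[.###/.#../....]: V00[####/##../....]-1 V10[.###/##../#...]-1 V12[.###/.##./..#.]+1* V13[.###/.#.#/...#]+1
p2 H@[.###/.##./..#.]: H20[.###/.##./###.]-1*
p3 V@[.###/.##./###.]: V00[####/###./###.]+1* V13[.###/.###/####]+1
p4 H@[####/###./###.] terminal -1; root [.###/.#../....] d8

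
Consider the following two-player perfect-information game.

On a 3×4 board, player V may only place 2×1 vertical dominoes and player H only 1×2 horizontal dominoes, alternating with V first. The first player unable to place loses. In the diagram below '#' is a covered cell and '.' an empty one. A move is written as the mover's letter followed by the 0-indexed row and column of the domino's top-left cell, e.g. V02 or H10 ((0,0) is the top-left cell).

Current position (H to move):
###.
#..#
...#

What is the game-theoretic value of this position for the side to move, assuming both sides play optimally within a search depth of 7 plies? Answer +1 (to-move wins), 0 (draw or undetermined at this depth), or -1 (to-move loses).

value(###./#..#/...#, H) = +1

[###./#..#/...#] H move#1: H11:+1/###./####/...#*, H20:-1/###./#..#/##.#, H21:+1/###./#..#/.###
[###./####/...#] end (terminal -1, V#2); searched ###./#..#/...# to 7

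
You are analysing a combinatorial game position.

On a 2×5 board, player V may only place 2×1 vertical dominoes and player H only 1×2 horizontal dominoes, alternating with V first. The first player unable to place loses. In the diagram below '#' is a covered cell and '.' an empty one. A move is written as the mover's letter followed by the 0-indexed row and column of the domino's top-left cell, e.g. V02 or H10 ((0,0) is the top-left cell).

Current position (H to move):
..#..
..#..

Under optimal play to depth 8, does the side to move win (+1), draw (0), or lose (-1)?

p1 H@[..#../..#..]: H00[###../..#..]-1* H03[..###/..#..]-1 H10[..#../###..]-1 H13[..#../..###]-1
p2 V@[###../..#..]: V03[####./..##.]+1* V04[###.#/..#.#]+1
p3 H@[####./..##.]: H10[####./####.]-1*
p4 V@[####./####.]: V04[#####/#####]+1*
p5 H@[#####/#####] terminal -1; root [..#../..#..] d8

value(..#../..#.., H) = -1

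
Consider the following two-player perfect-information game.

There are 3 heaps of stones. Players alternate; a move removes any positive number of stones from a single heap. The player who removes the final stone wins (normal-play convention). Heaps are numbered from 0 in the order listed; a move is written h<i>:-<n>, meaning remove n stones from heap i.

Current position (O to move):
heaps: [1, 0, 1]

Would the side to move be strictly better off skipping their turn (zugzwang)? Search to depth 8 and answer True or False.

[(1,0,1)] O move#1: h0:-1:-1/(0,0,1)*, h2:-1:-1/(1,0,0)
[(0,0,1)] X move#2: h2:-1:+1/(0,0,0)*
[(0,0,0)] end (terminal -1, O#3); searched (1,0,1) to 8
suppose O passes — search the same position with X to move:
pass> [(1,0,1)] X move#1: h0:-1:-1/(0,0,1)*, h2:-1:-1/(1,0,0)
pass> [(0,0,1)] O move#2: h2:-1:+1/(0,0,0)*
pass> [(0,0,0)] end (terminal -1, X#3); searched (1,0,1) to 8
for O: play -1, pass +1

zugzwang((1,0,1), O) = True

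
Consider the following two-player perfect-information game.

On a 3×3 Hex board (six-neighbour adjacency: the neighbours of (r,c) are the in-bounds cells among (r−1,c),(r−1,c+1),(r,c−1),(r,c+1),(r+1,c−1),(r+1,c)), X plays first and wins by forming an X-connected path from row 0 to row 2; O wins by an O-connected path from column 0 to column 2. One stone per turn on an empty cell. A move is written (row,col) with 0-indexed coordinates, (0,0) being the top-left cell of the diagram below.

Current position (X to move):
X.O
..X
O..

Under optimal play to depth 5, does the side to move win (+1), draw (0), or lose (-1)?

ply 1, X at X.O/..X/O.. | (0,1)=-1→XXO/..X/O..; (1,0)=-1→X.O/X.X/O..; (1,1)=+1→X.O/.XX/O..*; (2,1)=-1→X.O/..X/OX.; (2,2)=-1→X.O/..X/O.X
ply 2, O at X.O/.XX/O.. | (0,1)=-1→XOO/.XX/O..*; (1,0)=-1→X.O/OXX/O..; (2,1)=-1→X.O/.XX/OO.; (2,2)=-1→X.O/.XX/O.O
ply 3, X at XOO/.XX/O.. | (1,0)=+1→XOO/XXX/O..*; (2,1)=-1→XOO/.XX/OX.; (2,2)=-1→XOO/.XX/O.X
ply 4, O at XOO/XXX/O.. | (2,1)=-1→XOO/XXX/OO.*; (2,2)=-1→XOO/XXX/O.O
ply 5, X at XOO/XXX/OO. | (2,2)=+1→XOO/XXX/OOX*
ply 6: XOO/XXX/OOX is terminal -1 (O); from X.O/..X/O.. depth 5

value(X.O/..X/O.., X) = +1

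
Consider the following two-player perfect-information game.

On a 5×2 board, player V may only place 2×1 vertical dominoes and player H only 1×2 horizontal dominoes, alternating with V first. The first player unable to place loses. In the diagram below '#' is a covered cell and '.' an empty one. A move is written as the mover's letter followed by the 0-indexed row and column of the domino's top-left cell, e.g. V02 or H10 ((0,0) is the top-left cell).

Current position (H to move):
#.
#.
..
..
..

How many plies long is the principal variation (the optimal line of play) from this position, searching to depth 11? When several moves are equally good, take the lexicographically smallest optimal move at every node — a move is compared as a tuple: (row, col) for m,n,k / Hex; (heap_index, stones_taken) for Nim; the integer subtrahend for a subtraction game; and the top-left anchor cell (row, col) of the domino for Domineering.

ply 1, H at #./#./../../.. | H20=-1→#./#./##/../..; H30=+1→#./#./../##/..*; H40=-1→#./#./../../##
ply 2, V at #./#./../##/.. | V01=-1→##/##/../##/..*; V11=-1→#./##/.#/##/..
ply 3, H at ##/##/../##/.. | H20=+1→##/##/##/##/..*; H40=+1→##/##/../##/##
ply 4: ##/##/##/##/.. is terminal -1 (V); from #./#./../../.. depth 11

PV length from [#./#./../../..]: 3 plies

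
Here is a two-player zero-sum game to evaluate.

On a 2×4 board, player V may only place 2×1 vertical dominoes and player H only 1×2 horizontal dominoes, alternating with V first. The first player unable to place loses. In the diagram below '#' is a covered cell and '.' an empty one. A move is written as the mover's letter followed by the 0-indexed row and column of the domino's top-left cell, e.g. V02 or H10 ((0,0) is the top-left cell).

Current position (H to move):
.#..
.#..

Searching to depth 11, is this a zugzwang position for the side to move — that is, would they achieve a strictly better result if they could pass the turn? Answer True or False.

zugzwang(.#../.#.., H) = False

[.#../.#..] H move#1: H02:+1/.###/.#..*, H12:+1/.#../.###
[.###/.#..] V move#2: V00:-1/####/##..*
[####/##..] H move#3: H12:+1/####/####*
[####/####] end (terminal -1, V#4); searched .#../.#.. to 11
pass branch (V moves first from the same position):
  | [.#../.#..] V move#1: V00:-1/##../##.., V02:+1/.##./.##.*, V03:+1/.#.#/.#.#
  | [.##./.##.] end (terminal -1, H#2); searched .#../.#.. to 11
H moving scores +1; H passing scores -1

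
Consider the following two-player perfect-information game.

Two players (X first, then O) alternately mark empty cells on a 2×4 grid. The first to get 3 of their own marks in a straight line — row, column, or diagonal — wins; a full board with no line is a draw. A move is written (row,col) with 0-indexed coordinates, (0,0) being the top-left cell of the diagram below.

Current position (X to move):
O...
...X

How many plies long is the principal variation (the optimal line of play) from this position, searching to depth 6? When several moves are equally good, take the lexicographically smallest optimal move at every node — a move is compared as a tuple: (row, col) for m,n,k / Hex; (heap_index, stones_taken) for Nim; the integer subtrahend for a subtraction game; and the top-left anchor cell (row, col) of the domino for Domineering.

PV length from [O.../...X]: 6 plies

ply 1, X at O.../...X | (0,1)=+0→OX../...X*; (0,2)=+0→O.X./...X; (0,3)=+0→O..X/...X; (1,0)=+0→O.../X..X; (1,1)=+0→O.../.X.X; (1,2)=+0→O.../..XX
ply 2, O at OX../...X | (0,2)=+0→OXO./...X*; (0,3)=+0→OX.O/...X; (1,0)=+0→OX../O..X; (1,1)=+0→OX../.O.X; (1,2)=+0→OX../..OX
ply 3, X at OXO./...X | (0,3)=+0→OXOX/...X*; (1,0)=+0→OXO./X..X; (1,1)=+0→OXO./.X.X; (1,2)=+0→OXO./..XX
ply 4, O at OXOX/...X | (1,0)=+0→OXOX/O..X*; (1,1)=+0→OXOX/.O.X; (1,2)=+0→OXOX/..OX
ply 5, X at OXOX/O..X | (1,1)=+0→OXOX/OX.X*; (1,2)=+0→OXOX/O.XX
ply 6, O at OXOX/OX.X | (1,2)=+0→OXOX/OXOX*
ply 7: OXOX/OXOX is terminal +0 (X); from O.../...X depth 6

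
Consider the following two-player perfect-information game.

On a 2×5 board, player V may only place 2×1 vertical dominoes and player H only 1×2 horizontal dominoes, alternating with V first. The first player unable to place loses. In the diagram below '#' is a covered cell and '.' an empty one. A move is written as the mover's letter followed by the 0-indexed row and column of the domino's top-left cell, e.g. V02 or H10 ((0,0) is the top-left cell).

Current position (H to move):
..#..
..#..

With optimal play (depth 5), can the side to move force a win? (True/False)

ply 1, H at ..#../..#.. | H00=-1→###../..#..*; H03=-1→..###/..#..; H10=-1→..#../###..; H13=-1→..#../..###
ply 2, V at ###../..#.. | V03=+1→####./..##.*; V04=+1→###.#/..#.#
ply 3, H at ####./..##. | H10=-1→####./####.*
ply 4, V at ####./####. | V04=+1→#####/#####*
ply 5: #####/##### is terminal -1 (H); from ..#../..#.. depth 5

H winning at [..#../..#..]: False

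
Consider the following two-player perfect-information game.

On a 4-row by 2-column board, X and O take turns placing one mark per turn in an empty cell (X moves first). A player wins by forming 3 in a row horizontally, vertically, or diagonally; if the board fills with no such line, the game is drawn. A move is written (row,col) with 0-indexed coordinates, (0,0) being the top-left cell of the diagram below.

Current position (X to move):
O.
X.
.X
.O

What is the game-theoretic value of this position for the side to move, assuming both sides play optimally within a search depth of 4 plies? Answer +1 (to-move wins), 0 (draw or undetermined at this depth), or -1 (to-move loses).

p1 X@[O./X./.X/.O]: (0,1)[OX/X./.X/.O]+0* (1,1)[O./XX/.X/.O]+0 (2,0)[O./X./XX/.O]+0 (3,0)[O./X./.X/XO]+0
p2 O@[OX/X./.X/.O]: (1,1)[OX/XO/.X/.O]+0* (2,0)[OX/X./OX/.O]-1 (3,0)[OX/X./.X/OO]-1
p3 X@[OX/XO/.X/.O]: (2,0)[OX/XO/XX/.O]+0* (3,0)[OX/XO/.X/XO]+0
p4 O@[OX/XO/XX/.O]: (3,0)[OX/XO/XX/OO]+0*
p5 X@[OX/XO/XX/OO] terminal +0; root [O./X./.X/.O] d4

value(O./X./.X/.O, X) = 0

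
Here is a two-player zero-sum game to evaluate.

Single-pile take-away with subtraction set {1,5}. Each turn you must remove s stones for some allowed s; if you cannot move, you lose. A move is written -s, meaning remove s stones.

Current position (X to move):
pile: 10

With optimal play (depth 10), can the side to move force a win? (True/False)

X winning at [10]: False

ply 1, X at 10 | -1=-1→9*; -5=-1→5
ply 2, O at 9 | -1=+1→8*; -5=+1→4
ply 3, X at 8 | -1=-1→7*; -5=-1→3
ply 4, O at 7 | -1=+1→6*; -5=+1→2
ply 5, X at 6 | -1=-1→5*; -5=-1→1
ply 6, O at 5 | -1=+1→4*; -5=+1→0
ply 7, X at 4 | -1=-1→3*
ply 8, O at 3 | -1=+1→2*
ply 9, X at 2 | -1=-1→1*
ply 10, O at 1 | -1=+1→0*
ply 11: 0 is terminal -1 (X); from 10 depth 10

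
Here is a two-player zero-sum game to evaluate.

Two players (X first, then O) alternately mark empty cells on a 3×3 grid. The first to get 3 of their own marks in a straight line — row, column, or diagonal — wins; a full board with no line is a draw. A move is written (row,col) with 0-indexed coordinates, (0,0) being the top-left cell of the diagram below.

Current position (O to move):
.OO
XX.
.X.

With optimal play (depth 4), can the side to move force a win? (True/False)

[.OO/XX./.X.] O move#1: (0,0):+1/OOO/XX./.X.*, (1,2):+1/.OO/XXO/.X., (2,0):-1/.OO/XX./OX., (2,2):-1/.OO/XX./.XO
[OOO/XX./.X.] end (terminal -1, X#2); searched .OO/XX./.X. to 4

O winning at [.OO/XX./.X.]: True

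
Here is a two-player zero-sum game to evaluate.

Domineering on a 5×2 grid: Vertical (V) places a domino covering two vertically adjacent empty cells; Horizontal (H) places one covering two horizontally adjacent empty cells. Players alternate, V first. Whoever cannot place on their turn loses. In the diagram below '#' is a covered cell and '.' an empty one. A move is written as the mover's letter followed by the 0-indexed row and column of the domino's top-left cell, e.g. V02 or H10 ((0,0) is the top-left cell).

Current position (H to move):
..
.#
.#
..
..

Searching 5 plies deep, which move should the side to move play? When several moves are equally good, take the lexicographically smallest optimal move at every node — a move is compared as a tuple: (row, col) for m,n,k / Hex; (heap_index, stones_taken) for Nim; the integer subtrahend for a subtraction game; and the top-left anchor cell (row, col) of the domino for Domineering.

[../.#/.#/../..] H move#1: H00:-1/##/.#/.#/../.., H30:+1/../.#/.#/##/..*, H40:+1/../.#/.#/../##
[../.#/.#/##/..] V move#2: V00:-1/#./##/.#/##/..*, V10:-1/../##/##/##/..
[#./##/.#/##/..] H move#3: H40:+1/#./##/.#/##/##*
[#./##/.#/##/##] end (terminal -1, V#4); searched ../.#/.#/../.. to 5

H's best at [../.#/.#/../..]: H30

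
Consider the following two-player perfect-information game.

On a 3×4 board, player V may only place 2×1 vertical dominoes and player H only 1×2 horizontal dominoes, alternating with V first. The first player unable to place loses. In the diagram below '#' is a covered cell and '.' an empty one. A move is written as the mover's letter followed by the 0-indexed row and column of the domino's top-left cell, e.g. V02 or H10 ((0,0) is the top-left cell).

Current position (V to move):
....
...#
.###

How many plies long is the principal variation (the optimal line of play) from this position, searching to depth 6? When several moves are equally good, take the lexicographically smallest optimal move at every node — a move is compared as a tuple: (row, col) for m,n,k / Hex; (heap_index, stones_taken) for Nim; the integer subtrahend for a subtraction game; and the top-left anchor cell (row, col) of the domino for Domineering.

[..../...#/.###] V move#1: V00:-1/#.../#..#/.###, V01:+1/.#../.#.#/.###*, V02:-1/..#./..##/.###, V10:-1/..../#..#/####
[.#../.#.#/.###] H move#2: H02:-1/.###/.#.#/.###*
[.###/.#.#/.###] V move#3: V00:+1/####/##.#/.###*, V10:+1/.###/##.#/####
[####/##.#/.###] end (terminal -1, H#4); searched ..../...#/.### to 6

PV length from [..../...#/.###]: 3 plies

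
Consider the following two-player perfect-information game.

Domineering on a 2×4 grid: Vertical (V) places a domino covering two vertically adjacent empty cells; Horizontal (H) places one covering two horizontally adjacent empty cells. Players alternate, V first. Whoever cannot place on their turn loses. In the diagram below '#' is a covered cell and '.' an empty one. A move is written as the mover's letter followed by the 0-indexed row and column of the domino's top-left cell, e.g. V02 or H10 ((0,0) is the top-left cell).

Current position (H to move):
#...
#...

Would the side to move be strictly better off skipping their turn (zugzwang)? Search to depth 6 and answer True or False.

[#.../#...] H move#1: H01:+1/###./#...*, H02:+1/#.##/#..., H11:+1/#.../###., H12:+1/#.../#.##
[###./#...] V move#2: V03:-1/####/#..#*
[####/#..#] H move#3: H11:+1/####/####*
[####/####] end (terminal -1, V#4); searched #.../#... to 6
pass branch (V moves first from the same position):
  | [#.../#...] V move#1: V01:-1/##../##.., V02:+1/#.#./#.#.*, V03:-1/#..#/#..#
  | [#.#./#.#.] end (terminal -1, H#2); searched #.../#... to 6
H moving scores +1; H passing scores -1

zugzwang(#.../#..., H) = False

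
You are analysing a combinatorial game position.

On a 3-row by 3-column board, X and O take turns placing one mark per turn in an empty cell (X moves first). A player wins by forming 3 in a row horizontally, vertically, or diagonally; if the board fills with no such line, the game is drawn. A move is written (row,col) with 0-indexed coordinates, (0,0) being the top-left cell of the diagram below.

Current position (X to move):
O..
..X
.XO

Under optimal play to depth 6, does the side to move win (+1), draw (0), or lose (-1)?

value(O../..X/.XO, X) = +1

ply 1, X at O../..X/.XO | (0,1)=-1→OX./..X/.XO; (0,2)=-1→O.X/..X/.XO; (1,0)=-1→O../X.X/.XO; (1,1)=+1→O../.XX/.XO*; (2,0)=-1→O../..X/XXO
ply 2, O at O../.XX/.XO | (0,1)=-1→OO./.XX/.XO*; (0,2)=-1→O.O/.XX/.XO; (1,0)=-1→O../OXX/.XO; (2,0)=-1→O../.XX/OXO
ply 3, X at OO./.XX/.XO | (0,2)=+1→OOX/.XX/.XO*; (1,0)=+1→OO./XXX/.XO; (2,0)=-1→OO./.XX/XXO
ply 4, O at OOX/.XX/.XO | (1,0)=-1→OOX/OXX/.XO*; (2,0)=-1→OOX/.XX/OXO
ply 5, X at OOX/OXX/.XO | (2,0)=+1→OOX/OXX/XXO*
ply 6: OOX/OXX/XXO is terminal -1 (O); from O../..X/.XO depth 6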